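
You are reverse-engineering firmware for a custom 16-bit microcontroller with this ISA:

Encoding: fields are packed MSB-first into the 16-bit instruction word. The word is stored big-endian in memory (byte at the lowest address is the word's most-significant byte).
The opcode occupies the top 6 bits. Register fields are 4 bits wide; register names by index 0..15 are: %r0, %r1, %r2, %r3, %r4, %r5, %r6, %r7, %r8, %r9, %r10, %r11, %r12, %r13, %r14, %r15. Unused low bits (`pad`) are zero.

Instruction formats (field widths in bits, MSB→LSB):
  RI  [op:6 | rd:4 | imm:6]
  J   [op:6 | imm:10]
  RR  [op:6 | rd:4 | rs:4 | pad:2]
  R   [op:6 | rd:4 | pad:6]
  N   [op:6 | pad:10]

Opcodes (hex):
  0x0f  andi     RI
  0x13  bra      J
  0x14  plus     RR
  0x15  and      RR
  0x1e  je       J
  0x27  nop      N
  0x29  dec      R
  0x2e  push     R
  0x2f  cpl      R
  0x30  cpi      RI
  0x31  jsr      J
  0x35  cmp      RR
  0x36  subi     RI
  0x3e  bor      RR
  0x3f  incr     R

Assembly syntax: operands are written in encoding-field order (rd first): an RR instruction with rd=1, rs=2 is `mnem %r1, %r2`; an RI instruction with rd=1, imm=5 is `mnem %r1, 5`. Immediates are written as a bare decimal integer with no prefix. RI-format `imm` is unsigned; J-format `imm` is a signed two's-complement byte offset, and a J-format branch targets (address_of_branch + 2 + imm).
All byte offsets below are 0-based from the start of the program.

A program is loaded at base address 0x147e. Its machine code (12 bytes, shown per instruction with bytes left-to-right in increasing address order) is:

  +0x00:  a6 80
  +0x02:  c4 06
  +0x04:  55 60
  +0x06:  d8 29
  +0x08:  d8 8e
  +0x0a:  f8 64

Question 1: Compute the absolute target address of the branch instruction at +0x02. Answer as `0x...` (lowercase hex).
[02] c4 06 → 0xc406
  op=0xc406>>10=0x31 ⇒ jsr (J)
  [9:0] imm=6 = 6
  target = base 0x147e + off 0x02 + 2 + imm 6 = 0x1488

0x1488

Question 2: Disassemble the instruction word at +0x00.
@+00  big-endian(a6 80) = 0xa680
  top 6b → 0x29 → dec [R]
  rd: (w>>6)&0xf=0xa → %r10

dec %r10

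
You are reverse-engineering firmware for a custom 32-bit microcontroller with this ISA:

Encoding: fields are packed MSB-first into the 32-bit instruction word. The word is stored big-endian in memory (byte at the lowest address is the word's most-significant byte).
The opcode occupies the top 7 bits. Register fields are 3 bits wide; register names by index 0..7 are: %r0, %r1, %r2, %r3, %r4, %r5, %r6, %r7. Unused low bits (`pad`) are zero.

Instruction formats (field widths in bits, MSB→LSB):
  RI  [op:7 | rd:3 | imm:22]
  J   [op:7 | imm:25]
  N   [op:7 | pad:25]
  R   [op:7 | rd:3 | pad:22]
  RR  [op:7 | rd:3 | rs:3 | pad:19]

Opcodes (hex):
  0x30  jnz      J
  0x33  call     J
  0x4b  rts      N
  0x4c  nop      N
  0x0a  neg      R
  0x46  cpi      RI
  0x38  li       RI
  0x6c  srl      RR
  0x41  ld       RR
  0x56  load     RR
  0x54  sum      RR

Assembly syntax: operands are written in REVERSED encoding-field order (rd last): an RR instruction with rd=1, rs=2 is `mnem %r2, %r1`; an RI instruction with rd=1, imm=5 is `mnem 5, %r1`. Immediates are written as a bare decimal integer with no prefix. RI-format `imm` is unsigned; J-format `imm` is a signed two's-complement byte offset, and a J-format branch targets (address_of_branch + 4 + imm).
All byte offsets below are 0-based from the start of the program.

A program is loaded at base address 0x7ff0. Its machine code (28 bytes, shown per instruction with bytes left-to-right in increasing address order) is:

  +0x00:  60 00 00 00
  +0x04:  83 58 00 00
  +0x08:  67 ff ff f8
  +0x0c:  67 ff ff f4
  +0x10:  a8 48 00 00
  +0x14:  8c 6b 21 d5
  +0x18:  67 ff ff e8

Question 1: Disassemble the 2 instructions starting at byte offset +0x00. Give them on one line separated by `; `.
jnz 0; ld %r3, %r5

+0x00: 60 00 00 00 ⇒ word 0x60000000 (big)
  top 7b → 0x30 → jnz [J]
  [24:0] imm=0 = 0
+0x04: 83 58 00 00 ⇒ word 0x83580000 (big)
  top 7b → 0x41 → ld [RR]
  [24:22] rd=5 = %r5
  [21:19] rs=3 = %r3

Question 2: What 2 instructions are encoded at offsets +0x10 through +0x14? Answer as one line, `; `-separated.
+0x10: a8 48 00 00 ⇒ word 0xa8480000 (big)
  top 7b → 0x54 → sum [RR]
  rd@[24:22]=0x1 ⇒ %r1
  rs@[21:19]=0x1 ⇒ %r1
+0x14: 8c 6b 21 d5 ⇒ word 0x8c6b21d5 (big)
  top 7b → 0x46 → cpi [RI]
  rd@[24:22]=0x1 ⇒ %r1
  imm@[21:0]=0x2b21d5 ⇒ 2826709

sum %r1, %r1; cpi 2826709, %r1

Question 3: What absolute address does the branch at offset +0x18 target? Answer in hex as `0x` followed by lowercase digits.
0x7ff4

[18] 67 ff ff e8 → 0x67ffffe8
  opcode bits[31:25]=0x33: call/J
  imm: (w>>0)&0x1ffffff=0x1ffffe8 (s25→-24) → -24
  target = base 0x7ff0 + off 0x18 + 4 + imm -24 = 0x7ff4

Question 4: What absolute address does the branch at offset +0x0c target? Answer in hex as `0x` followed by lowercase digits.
0x7ff4

off 0x0c: read 67 ff ff f4 as big → 0x67fffff4
  op=0x67fffff4>>25=0x33 ⇒ call (J)
  imm: (w>>0)&0x1ffffff=0x1fffff4 (s25→-12) → -12
  target = base 0x7ff0 + off 0x0c + 4 + imm -12 = 0x7ff4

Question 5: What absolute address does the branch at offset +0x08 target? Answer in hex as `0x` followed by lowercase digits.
0x7ff4

off 0x08: read 67 ff ff f8 as big → 0x67fffff8
  opcode bits[31:25]=0x33: call/J
  imm@[24:0]=0x1fffff8 (s25→-8) ⇒ -8
  target = base 0x7ff0 + off 0x08 + 4 + imm -8 = 0x7ff4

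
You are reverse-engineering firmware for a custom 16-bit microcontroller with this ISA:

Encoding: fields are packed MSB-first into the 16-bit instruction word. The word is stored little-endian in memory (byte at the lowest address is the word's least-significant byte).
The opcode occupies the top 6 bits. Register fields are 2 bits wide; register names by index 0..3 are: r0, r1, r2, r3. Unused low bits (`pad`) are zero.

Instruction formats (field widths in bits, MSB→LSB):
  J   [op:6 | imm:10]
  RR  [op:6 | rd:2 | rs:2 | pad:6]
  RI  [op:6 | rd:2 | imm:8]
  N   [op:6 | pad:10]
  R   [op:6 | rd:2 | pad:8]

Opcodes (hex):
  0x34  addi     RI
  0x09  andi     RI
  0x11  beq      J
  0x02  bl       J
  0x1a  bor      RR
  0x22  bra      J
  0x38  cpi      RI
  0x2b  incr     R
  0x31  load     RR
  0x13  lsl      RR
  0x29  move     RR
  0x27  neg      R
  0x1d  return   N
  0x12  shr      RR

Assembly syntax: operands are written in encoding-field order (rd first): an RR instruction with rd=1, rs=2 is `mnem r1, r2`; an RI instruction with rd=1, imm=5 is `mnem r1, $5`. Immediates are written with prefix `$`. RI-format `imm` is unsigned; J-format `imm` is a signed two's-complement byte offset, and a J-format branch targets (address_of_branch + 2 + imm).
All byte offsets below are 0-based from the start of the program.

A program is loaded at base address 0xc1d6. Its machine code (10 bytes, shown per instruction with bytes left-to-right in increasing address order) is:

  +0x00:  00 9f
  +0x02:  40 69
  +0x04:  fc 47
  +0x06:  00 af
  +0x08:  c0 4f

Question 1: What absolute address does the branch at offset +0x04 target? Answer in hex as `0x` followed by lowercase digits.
0xc1d8

+0x04: fc 47 ⇒ word 0x47fc (little)
  op=0x47fc>>10=0x11 ⇒ beq (J)
  imm@[9:0]=0x3fc (s10→-4) ⇒ $-4
  target = base 0xc1d6 + off 0x04 + 2 + imm -4 = 0xc1d8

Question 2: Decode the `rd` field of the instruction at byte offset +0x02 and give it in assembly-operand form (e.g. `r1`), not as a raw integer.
r1

off 0x02: read 40 69 as little → 0x6940
  op=0x6940>>10=0x1a ⇒ bor (RR)
  rd: (w>>8)&0x3=0x1 → r1
  rs: (w>>6)&0x3=0x1 → r1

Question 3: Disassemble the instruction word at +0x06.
off 0x06: read 00 af as little → 0xaf00
  opcode bits[15:10]=0x2b: incr/R
  [9:8] rd=3 = r3

incr r3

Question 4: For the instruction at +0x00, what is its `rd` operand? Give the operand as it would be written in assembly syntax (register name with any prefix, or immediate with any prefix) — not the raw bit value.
@+00  little-endian(00 9f) = 0x9f00
  top 6b → 0x27 → neg [R]
  [9:8] rd=3 = r3

r3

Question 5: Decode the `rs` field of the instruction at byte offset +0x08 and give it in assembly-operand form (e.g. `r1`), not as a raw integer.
+0x08: c0 4f ⇒ word 0x4fc0 (little)
  top 6b → 0x13 → lsl [RR]
  [9:8] rd=3 = r3
  [7:6] rs=3 = r3

r3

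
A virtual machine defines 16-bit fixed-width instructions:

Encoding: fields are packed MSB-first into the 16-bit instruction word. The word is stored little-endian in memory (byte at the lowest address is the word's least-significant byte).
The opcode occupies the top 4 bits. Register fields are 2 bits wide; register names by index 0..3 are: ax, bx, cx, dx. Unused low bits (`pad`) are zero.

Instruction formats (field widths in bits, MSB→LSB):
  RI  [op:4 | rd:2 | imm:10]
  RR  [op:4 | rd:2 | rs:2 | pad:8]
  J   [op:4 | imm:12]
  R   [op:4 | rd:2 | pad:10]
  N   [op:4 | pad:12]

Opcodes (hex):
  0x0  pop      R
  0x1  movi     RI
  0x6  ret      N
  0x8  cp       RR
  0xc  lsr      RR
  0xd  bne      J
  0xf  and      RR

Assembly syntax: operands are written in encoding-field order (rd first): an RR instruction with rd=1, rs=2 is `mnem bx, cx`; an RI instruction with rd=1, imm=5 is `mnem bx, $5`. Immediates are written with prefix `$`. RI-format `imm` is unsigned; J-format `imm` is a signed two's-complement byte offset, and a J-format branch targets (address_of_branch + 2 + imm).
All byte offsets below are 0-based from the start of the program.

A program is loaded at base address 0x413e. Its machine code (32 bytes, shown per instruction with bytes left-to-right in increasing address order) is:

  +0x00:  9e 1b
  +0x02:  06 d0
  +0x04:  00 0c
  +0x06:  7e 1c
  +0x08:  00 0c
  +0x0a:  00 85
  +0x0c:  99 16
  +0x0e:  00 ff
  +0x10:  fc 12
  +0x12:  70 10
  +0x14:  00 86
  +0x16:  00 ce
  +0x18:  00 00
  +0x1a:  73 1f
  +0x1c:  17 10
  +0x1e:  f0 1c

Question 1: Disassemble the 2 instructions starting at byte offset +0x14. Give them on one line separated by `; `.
off 0x14: read 00 86 as little → 0x8600
  opcode bits[15:12]=0x8: cp/RR
  rd@[11:10]=0x1 ⇒ bx
  rs@[9:8]=0x2 ⇒ cx
off 0x16: read 00 ce as little → 0xce00
  opcode bits[15:12]=0xc: lsr/RR
  rd@[11:10]=0x3 ⇒ dx
  rs@[9:8]=0x2 ⇒ cx

cp bx, cx; lsr dx, cx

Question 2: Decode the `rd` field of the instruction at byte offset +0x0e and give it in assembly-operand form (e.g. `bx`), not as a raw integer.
+0x0e: 00 ff ⇒ word 0xff00 (little)
  op=0xff00>>12=0xf ⇒ and (RR)
  rd@[11:10]=0x3 ⇒ dx
  rs@[9:8]=0x3 ⇒ dx

dx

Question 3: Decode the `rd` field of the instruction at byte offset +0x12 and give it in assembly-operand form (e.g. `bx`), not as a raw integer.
ax

[12] 70 10 → 0x1070
  opcode bits[15:12]=0x1: movi/RI
  rd@[11:10]=0x0 ⇒ ax
  imm@[9:0]=0x70 ⇒ $112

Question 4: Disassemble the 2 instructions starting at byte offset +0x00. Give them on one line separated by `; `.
+0x00: 9e 1b ⇒ word 0x1b9e (little)
  opcode bits[15:12]=0x1: movi/RI
  rd: (w>>10)&0x3=0x2 → cx
  imm: (w>>0)&0x3ff=0x39e → $926
+0x02: 06 d0 ⇒ word 0xd006 (little)
  opcode bits[15:12]=0xd: bne/J
  imm: (w>>0)&0xfff=0x6 → $6

movi cx, $926; bne $6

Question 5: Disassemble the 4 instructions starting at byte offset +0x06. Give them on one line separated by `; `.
movi dx, $126; pop dx; cp bx, bx; movi bx, $665

+0x06: 7e 1c ⇒ word 0x1c7e (little)
  op=0x1c7e>>12=0x1 ⇒ movi (RI)
  rd@[11:10]=0x3 ⇒ dx
  imm@[9:0]=0x7e ⇒ $126
+0x08: 00 0c ⇒ word 0x0c00 (little)
  op=0x0c00>>12=0x0 ⇒ pop (R)
  rd@[11:10]=0x3 ⇒ dx
+0x0a: 00 85 ⇒ word 0x8500 (little)
  op=0x8500>>12=0x8 ⇒ cp (RR)
  rd@[11:10]=0x1 ⇒ bx
  rs@[9:8]=0x1 ⇒ bx
+0x0c: 99 16 ⇒ word 0x1699 (little)
  op=0x1699>>12=0x1 ⇒ movi (RI)
  rd@[11:10]=0x1 ⇒ bx
  imm@[9:0]=0x299 ⇒ $665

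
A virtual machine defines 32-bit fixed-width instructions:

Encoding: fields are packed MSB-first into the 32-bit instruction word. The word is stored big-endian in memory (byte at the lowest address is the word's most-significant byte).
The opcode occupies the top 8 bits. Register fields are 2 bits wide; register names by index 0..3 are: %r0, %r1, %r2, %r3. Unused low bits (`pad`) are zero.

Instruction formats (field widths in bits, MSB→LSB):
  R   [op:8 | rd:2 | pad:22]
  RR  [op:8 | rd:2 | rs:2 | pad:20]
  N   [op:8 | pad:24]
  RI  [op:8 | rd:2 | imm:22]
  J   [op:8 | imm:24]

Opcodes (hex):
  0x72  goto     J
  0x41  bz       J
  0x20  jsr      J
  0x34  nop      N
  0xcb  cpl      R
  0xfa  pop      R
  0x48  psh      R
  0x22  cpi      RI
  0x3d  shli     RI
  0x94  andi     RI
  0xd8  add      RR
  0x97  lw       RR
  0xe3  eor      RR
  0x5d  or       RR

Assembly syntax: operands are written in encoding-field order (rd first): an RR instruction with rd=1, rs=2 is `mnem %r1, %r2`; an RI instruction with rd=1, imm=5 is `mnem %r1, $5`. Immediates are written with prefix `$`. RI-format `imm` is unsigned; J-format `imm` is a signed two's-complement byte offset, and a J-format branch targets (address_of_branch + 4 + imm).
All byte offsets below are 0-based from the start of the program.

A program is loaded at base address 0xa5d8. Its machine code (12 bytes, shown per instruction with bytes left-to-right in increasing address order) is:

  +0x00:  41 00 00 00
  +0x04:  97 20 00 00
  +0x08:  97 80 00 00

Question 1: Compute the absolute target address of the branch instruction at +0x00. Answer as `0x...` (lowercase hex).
+0x00: 41 00 00 00 ⇒ word 0x41000000 (big)
  op=0x41000000>>24=0x41 ⇒ bz (J)
  imm@[23:0]=0x0 ⇒ $0
  target = base 0xa5d8 + off 0x00 + 4 + imm 0 = 0xa5dc

0xa5dc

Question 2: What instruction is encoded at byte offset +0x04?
off 0x04: read 97 20 00 00 as big → 0x97200000
  top 8b → 0x97 → lw [RR]
  [23:22] rd=0 = %r0
  [21:20] rs=2 = %r2

lw %r0, %r2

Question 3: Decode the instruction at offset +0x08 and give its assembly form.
lw %r2, %r0

@+08  big-endian(97 80 00 00) = 0x97800000
  opcode bits[31:24]=0x97: lw/RR
  [23:22] rd=2 = %r2
  [21:20] rs=0 = %r0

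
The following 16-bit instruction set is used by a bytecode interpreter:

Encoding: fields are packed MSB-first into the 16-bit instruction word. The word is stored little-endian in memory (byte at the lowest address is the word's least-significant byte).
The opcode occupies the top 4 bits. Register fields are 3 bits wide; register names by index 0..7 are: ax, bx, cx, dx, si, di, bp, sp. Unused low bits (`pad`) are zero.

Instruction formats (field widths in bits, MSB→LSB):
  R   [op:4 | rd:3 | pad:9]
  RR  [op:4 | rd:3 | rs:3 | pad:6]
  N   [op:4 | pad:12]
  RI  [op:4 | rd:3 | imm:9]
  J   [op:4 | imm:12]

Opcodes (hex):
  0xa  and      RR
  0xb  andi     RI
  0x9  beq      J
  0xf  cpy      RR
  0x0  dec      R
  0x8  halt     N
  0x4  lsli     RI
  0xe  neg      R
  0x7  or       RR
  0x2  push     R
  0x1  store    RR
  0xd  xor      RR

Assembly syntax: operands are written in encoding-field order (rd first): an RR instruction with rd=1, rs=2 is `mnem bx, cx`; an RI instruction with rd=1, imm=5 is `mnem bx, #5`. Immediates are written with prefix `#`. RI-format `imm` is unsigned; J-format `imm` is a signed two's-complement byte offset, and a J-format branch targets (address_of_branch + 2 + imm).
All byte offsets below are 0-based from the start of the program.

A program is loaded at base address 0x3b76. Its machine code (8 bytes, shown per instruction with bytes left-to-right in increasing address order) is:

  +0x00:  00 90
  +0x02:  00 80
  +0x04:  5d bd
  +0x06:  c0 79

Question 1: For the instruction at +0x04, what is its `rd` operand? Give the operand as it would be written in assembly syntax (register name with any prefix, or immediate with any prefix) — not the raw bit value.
off 0x04: read 5d bd as little → 0xbd5d
  top 4b → 0xb → andi [RI]
  rd@[11:9]=0x6 ⇒ bp
  imm@[8:0]=0x15d ⇒ #349

bp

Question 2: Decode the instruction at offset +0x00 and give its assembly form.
beq #0

@+00  little-endian(00 90) = 0x9000
  op=0x9000>>12=0x9 ⇒ beq (J)
  imm@[11:0]=0x0 ⇒ #0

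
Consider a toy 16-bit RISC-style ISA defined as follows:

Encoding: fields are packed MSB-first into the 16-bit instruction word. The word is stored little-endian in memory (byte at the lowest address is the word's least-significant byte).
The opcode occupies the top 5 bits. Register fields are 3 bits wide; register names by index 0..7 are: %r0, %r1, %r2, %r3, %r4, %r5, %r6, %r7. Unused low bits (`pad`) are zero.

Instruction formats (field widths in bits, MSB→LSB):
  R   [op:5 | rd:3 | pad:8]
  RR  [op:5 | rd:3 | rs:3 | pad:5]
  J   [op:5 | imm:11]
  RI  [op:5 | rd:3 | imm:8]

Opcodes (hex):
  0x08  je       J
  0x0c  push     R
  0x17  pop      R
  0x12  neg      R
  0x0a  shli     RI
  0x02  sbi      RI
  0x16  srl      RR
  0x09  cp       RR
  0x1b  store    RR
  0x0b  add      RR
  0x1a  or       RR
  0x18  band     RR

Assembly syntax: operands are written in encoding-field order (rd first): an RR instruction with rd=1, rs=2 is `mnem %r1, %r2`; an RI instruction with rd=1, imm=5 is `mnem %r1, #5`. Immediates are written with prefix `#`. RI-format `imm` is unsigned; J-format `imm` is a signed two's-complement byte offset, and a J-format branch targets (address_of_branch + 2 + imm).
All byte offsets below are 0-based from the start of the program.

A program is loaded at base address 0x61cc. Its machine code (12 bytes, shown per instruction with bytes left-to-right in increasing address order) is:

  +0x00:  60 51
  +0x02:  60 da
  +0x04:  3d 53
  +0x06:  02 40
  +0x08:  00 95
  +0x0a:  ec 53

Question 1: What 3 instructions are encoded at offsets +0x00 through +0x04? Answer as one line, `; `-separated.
shli %r1, #96; store %r2, %r3; shli %r3, #61

+0x00: 60 51 ⇒ word 0x5160 (little)
  op=0x5160>>11=0xa ⇒ shli (RI)
  [10:8] rd=1 = %r1
  [7:0] imm=96 = #96
+0x02: 60 da ⇒ word 0xda60 (little)
  op=0xda60>>11=0x1b ⇒ store (RR)
  [10:8] rd=2 = %r2
  [7:5] rs=3 = %r3
+0x04: 3d 53 ⇒ word 0x533d (little)
  op=0x533d>>11=0xa ⇒ shli (RI)
  [10:8] rd=3 = %r3
  [7:0] imm=61 = #61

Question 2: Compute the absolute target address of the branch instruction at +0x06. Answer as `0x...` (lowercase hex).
0x61d6

+0x06: 02 40 ⇒ word 0x4002 (little)
  opcode bits[15:11]=0x8: je/J
  imm@[10:0]=0x2 ⇒ #2
  target = base 0x61cc + off 0x06 + 2 + imm 2 = 0x61d6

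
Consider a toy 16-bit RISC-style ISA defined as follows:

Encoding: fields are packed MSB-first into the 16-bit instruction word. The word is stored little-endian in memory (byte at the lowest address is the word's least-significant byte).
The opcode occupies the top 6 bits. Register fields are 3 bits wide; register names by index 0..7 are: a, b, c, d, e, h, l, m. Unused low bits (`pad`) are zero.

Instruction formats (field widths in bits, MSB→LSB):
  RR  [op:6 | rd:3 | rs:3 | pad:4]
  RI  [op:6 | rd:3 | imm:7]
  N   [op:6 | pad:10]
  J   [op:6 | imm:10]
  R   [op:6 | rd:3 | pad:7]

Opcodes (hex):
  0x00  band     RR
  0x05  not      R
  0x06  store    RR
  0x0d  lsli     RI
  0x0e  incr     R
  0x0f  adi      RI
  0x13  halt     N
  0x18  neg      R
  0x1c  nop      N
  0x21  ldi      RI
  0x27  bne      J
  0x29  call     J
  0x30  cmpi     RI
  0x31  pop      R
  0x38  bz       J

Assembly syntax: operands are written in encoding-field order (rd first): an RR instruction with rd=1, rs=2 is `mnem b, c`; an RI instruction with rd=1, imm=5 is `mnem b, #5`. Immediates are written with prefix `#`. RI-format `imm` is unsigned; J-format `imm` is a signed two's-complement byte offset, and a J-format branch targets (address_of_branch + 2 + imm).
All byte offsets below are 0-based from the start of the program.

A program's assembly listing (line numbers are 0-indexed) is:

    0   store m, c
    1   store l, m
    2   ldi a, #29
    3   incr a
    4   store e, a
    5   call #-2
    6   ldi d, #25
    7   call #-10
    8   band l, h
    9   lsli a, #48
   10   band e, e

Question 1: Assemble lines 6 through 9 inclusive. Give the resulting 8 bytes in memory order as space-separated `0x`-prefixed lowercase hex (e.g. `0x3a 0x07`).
0x99 0x85 0xf6 0xa7 0x50 0x03 0x30 0x34

L6: ldi op=0x21:6|rd=3:3|imm=25:7 ⇒ 0x8599 ⇒ little 99 85
L7: call op=0x29:6|imm=-10:10 ⇒ 0xa7f6 ⇒ little f6 a7
L8: band op=0x0:6|rd=6:3|rs=5:3|pad=0:4 ⇒ 0x0350 ⇒ little 50 03
L9: lsli op=0xd:6|rd=0:3|imm=48:7 ⇒ 0x3430 ⇒ little 30 34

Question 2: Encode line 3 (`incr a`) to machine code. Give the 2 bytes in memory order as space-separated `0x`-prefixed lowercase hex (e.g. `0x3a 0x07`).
0x00 0x38

line 3 (incr): pack op=0xe:6|rd=0:3|pad=0:7 = 0x3800; little→ 00 38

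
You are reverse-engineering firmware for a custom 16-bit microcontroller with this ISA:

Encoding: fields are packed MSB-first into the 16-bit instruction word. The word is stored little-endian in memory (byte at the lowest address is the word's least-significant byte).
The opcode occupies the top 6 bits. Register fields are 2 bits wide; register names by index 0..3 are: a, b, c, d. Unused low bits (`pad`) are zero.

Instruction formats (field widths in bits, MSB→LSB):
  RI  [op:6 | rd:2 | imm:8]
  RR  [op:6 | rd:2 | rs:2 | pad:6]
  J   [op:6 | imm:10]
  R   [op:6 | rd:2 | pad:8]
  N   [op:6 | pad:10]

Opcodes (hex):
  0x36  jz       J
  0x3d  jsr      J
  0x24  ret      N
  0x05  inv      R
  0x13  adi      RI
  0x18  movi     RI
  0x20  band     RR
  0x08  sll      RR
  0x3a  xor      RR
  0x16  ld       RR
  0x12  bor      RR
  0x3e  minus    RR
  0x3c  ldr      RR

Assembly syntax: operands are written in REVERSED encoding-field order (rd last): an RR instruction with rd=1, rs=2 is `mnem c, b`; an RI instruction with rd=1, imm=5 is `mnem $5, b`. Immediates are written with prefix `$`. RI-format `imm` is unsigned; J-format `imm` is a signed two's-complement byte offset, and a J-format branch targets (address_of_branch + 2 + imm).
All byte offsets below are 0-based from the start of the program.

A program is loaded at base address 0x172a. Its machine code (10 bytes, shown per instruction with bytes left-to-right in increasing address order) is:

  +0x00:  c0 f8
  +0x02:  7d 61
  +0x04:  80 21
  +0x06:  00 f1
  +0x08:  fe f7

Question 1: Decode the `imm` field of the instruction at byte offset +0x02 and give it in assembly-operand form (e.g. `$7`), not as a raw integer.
off 0x02: read 7d 61 as little → 0x617d
  top 6b → 0x18 → movi [RI]
  rd@[9:8]=0x1 ⇒ b
  imm@[7:0]=0x7d ⇒ $125

$125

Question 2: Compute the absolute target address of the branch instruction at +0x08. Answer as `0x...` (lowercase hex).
0x1732

[08] fe f7 → 0xf7fe
  top 6b → 0x3d → jsr [J]
  [9:0] imm=1022 (s10→-2) = $-2
  target = base 0x172a + off 0x08 + 2 + imm -2 = 0x1732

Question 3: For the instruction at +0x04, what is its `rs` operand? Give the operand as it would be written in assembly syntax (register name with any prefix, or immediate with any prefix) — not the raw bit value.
+0x04: 80 21 ⇒ word 0x2180 (little)
  opcode bits[15:10]=0x8: sll/RR
  [9:8] rd=1 = b
  [7:6] rs=2 = c

c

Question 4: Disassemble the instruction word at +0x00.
off 0x00: read c0 f8 as little → 0xf8c0
  opcode bits[15:10]=0x3e: minus/RR
  [9:8] rd=0 = a
  [7:6] rs=3 = d

minus d, a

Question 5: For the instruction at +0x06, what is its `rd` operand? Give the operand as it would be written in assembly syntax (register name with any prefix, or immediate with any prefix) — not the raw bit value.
b

[06] 00 f1 → 0xf100
  opcode bits[15:10]=0x3c: ldr/RR
  rd@[9:8]=0x1 ⇒ b
  rs@[7:6]=0x0 ⇒ a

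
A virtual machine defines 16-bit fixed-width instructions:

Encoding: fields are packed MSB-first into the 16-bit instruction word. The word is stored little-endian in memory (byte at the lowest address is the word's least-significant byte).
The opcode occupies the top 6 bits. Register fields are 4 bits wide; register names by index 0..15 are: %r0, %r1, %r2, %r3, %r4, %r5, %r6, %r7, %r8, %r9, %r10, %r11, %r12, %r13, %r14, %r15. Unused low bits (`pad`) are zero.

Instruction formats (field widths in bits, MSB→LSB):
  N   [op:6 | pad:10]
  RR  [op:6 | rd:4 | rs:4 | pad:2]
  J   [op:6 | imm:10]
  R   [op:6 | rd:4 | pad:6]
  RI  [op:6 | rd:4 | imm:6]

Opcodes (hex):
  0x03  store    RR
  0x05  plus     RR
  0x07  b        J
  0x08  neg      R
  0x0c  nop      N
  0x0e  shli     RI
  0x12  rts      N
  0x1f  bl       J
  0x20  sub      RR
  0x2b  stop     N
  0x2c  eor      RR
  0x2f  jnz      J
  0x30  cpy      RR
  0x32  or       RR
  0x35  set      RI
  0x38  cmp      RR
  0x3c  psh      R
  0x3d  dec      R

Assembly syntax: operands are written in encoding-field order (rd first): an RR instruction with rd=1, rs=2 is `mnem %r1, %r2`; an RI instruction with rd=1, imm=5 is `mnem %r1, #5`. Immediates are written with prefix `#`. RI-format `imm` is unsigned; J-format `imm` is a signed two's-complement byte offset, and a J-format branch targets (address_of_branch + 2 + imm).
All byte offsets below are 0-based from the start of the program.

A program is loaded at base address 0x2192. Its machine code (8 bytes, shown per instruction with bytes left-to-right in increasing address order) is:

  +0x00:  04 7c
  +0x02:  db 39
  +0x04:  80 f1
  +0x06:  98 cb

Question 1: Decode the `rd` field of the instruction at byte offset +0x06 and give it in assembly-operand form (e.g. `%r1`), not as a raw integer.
+0x06: 98 cb ⇒ word 0xcb98 (little)
  opcode bits[15:10]=0x32: or/RR
  rd: (w>>6)&0xf=0xe → %r14
  rs: (w>>2)&0xf=0x6 → %r6

%r14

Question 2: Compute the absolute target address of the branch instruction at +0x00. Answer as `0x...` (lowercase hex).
0x2198

off 0x00: read 04 7c as little → 0x7c04
  top 6b → 0x1f → bl [J]
  [9:0] imm=4 = #4
  target = base 0x2192 + off 0x00 + 2 + imm 4 = 0x2198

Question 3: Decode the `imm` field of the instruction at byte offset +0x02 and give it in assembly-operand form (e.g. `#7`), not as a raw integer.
+0x02: db 39 ⇒ word 0x39db (little)
  top 6b → 0xe → shli [RI]
  [9:6] rd=7 = %r7
  [5:0] imm=27 = #27

#27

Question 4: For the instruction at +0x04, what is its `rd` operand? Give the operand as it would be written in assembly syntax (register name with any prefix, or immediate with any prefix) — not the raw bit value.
@+04  little-endian(80 f1) = 0xf180
  op=0xf180>>10=0x3c ⇒ psh (R)
  rd@[9:6]=0x6 ⇒ %r6

%r6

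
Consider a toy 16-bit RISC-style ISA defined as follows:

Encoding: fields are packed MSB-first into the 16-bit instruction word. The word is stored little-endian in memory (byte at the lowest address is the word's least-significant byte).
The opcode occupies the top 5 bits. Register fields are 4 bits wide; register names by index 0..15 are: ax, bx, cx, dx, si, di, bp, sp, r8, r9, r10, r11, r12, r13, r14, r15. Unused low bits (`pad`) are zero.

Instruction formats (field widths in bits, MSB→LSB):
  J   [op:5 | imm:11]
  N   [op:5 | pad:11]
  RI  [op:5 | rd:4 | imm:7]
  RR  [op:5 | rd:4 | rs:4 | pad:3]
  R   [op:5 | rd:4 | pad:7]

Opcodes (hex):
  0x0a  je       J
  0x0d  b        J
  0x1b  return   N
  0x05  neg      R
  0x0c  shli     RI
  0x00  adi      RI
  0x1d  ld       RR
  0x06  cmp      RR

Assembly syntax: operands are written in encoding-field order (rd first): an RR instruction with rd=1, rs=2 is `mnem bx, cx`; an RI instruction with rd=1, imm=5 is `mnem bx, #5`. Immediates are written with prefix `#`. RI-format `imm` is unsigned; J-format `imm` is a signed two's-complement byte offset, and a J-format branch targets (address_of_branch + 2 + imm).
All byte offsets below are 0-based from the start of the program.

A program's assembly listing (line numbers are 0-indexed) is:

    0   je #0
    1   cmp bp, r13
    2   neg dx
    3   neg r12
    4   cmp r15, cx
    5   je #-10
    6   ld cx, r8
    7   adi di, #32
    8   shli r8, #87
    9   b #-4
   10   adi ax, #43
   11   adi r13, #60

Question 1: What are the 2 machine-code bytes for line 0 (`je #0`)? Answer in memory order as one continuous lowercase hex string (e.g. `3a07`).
line 0 (je): pack op=0xa:5|imm=0:11 = 0x5000; little→ 00 50

0050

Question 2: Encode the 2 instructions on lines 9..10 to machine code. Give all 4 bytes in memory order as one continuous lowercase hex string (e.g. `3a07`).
line 9 (b): pack op=0xd:5|imm=-4:11 = 0x6ffc; little→ fc 6f
line 10 (adi): pack op=0x0:5|rd=0:4|imm=43:7 = 0x002b; little→ 2b 00

fc6f2b00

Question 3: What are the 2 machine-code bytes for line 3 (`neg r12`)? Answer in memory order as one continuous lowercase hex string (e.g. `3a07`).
002e

line 3 (neg): pack op=0x5:5|rd=12:4|pad=0:7 = 0x2e00; little→ 00 2e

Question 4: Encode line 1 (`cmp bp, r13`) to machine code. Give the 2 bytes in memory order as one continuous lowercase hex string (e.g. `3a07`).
L1: cmp op=0x6:5|rd=6:4|rs=13:4|pad=0:3 ⇒ 0x3368 ⇒ little 68 33

6833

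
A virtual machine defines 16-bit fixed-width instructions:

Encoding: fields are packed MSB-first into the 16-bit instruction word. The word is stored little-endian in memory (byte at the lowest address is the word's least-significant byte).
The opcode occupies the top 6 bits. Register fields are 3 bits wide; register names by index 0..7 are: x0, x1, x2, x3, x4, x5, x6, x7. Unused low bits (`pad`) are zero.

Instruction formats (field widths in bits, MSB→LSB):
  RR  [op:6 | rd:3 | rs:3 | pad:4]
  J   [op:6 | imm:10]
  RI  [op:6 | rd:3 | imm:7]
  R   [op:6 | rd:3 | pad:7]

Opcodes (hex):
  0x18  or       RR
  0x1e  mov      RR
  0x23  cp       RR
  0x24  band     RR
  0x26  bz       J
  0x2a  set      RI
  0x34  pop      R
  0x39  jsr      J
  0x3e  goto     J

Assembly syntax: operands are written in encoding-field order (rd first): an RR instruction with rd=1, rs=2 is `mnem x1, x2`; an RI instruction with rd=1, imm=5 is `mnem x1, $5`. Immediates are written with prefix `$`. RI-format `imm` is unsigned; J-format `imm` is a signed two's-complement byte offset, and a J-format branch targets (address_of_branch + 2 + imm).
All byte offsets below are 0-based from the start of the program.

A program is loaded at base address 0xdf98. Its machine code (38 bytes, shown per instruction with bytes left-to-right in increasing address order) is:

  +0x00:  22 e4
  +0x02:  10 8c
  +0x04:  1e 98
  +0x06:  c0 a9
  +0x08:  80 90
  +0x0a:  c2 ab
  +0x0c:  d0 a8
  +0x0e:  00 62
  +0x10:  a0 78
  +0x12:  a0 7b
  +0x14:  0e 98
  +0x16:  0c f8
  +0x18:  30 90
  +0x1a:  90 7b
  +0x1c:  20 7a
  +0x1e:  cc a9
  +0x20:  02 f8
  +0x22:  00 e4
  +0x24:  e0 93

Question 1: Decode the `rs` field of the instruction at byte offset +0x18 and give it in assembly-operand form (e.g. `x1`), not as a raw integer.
x3

off 0x18: read 30 90 as little → 0x9030
  opcode bits[15:10]=0x24: band/RR
  [9:7] rd=0 = x0
  [6:4] rs=3 = x3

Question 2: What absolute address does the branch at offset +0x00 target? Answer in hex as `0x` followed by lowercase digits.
+0x00: 22 e4 ⇒ word 0xe422 (little)
  opcode bits[15:10]=0x39: jsr/J
  imm@[9:0]=0x22 ⇒ $34
  target = base 0xdf98 + off 0x00 + 2 + imm 34 = 0xdfbc

0xdfbc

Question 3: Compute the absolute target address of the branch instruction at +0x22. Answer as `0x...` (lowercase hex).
@+22  little-endian(00 e4) = 0xe400
  op=0xe400>>10=0x39 ⇒ jsr (J)
  imm: (w>>0)&0x3ff=0x0 → $0
  target = base 0xdf98 + off 0x22 + 2 + imm 0 = 0xdfbc

0xdfbc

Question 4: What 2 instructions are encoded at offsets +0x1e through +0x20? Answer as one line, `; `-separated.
set x3, $76; goto $2

@+1e  little-endian(cc a9) = 0xa9cc
  top 6b → 0x2a → set [RI]
  rd@[9:7]=0x3 ⇒ x3
  imm@[6:0]=0x4c ⇒ $76
@+20  little-endian(02 f8) = 0xf802
  top 6b → 0x3e → goto [J]
  imm@[9:0]=0x2 ⇒ $2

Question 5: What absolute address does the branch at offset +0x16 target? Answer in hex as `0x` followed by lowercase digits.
0xdfbc

+0x16: 0c f8 ⇒ word 0xf80c (little)
  opcode bits[15:10]=0x3e: goto/J
  imm@[9:0]=0xc ⇒ $12
  target = base 0xdf98 + off 0x16 + 2 + imm 12 = 0xdfbc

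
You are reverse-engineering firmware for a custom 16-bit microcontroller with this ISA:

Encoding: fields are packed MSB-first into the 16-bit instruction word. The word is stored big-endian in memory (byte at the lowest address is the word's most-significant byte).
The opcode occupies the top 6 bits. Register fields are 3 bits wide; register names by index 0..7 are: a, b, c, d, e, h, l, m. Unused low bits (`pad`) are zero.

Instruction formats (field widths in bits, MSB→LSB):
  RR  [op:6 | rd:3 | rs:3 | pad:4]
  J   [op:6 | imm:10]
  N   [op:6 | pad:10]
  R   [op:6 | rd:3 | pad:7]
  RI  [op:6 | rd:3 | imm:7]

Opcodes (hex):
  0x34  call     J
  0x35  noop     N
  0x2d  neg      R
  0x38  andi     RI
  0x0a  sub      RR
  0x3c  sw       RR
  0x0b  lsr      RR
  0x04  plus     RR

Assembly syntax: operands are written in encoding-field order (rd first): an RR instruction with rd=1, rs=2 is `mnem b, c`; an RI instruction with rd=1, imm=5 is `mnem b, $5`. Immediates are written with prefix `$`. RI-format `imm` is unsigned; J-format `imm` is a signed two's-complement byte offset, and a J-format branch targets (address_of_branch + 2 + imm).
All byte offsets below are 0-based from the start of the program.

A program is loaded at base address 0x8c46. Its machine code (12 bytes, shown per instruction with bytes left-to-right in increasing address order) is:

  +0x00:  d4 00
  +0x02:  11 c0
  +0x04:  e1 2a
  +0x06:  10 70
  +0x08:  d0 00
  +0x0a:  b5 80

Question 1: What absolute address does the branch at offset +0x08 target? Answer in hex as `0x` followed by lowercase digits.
+0x08: d0 00 ⇒ word 0xd000 (big)
  op=0xd000>>10=0x34 ⇒ call (J)
  imm@[9:0]=0x0 ⇒ $0
  target = base 0x8c46 + off 0x08 + 2 + imm 0 = 0x8c50

0x8c50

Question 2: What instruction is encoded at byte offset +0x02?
plus d, e

@+02  big-endian(11 c0) = 0x11c0
  top 6b → 0x4 → plus [RR]
  rd: (w>>7)&0x7=0x3 → d
  rs: (w>>4)&0x7=0x4 → e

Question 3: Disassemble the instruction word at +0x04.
andi c, $42

[04] e1 2a → 0xe12a
  top 6b → 0x38 → andi [RI]
  rd@[9:7]=0x2 ⇒ c
  imm@[6:0]=0x2a ⇒ $42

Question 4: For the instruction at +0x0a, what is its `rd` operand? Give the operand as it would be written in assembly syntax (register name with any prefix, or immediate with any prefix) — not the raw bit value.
d

@+0a  big-endian(b5 80) = 0xb580
  top 6b → 0x2d → neg [R]
  rd: (w>>7)&0x7=0x3 → d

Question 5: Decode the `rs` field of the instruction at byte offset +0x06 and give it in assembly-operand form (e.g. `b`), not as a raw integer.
m

off 0x06: read 10 70 as big → 0x1070
  op=0x1070>>10=0x4 ⇒ plus (RR)
  rd@[9:7]=0x0 ⇒ a
  rs@[6:4]=0x7 ⇒ m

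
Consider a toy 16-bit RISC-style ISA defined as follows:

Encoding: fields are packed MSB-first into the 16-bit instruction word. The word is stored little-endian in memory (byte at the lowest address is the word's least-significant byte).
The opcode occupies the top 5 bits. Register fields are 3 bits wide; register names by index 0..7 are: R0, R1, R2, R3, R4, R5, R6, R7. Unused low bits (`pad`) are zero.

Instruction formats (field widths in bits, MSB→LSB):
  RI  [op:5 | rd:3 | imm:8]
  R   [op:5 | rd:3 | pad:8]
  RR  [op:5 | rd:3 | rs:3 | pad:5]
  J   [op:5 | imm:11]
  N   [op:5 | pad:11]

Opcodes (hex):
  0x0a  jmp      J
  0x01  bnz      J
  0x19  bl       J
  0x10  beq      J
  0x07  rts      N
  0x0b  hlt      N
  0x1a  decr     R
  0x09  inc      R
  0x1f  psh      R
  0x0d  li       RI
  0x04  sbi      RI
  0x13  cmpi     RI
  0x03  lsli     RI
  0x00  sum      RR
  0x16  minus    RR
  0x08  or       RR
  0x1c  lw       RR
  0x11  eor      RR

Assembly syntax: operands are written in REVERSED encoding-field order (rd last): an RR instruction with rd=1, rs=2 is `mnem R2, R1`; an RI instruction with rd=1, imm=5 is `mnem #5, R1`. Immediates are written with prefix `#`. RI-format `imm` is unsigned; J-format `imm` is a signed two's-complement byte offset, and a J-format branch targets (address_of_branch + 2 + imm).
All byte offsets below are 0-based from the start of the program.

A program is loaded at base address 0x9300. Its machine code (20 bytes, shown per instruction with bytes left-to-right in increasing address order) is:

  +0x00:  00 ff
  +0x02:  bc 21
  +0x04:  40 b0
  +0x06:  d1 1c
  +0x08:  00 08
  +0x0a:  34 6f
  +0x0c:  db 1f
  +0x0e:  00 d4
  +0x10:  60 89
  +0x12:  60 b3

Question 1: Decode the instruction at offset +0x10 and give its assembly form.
eor R3, R1

[10] 60 89 → 0x8960
  op=0x8960>>11=0x11 ⇒ eor (RR)
  rd@[10:8]=0x1 ⇒ R1
  rs@[7:5]=0x3 ⇒ R3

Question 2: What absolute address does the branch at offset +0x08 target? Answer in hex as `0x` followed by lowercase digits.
0x930a

[08] 00 08 → 0x0800
  top 5b → 0x1 → bnz [J]
  imm@[10:0]=0x0 ⇒ #0
  target = base 0x9300 + off 0x08 + 2 + imm 0 = 0x930a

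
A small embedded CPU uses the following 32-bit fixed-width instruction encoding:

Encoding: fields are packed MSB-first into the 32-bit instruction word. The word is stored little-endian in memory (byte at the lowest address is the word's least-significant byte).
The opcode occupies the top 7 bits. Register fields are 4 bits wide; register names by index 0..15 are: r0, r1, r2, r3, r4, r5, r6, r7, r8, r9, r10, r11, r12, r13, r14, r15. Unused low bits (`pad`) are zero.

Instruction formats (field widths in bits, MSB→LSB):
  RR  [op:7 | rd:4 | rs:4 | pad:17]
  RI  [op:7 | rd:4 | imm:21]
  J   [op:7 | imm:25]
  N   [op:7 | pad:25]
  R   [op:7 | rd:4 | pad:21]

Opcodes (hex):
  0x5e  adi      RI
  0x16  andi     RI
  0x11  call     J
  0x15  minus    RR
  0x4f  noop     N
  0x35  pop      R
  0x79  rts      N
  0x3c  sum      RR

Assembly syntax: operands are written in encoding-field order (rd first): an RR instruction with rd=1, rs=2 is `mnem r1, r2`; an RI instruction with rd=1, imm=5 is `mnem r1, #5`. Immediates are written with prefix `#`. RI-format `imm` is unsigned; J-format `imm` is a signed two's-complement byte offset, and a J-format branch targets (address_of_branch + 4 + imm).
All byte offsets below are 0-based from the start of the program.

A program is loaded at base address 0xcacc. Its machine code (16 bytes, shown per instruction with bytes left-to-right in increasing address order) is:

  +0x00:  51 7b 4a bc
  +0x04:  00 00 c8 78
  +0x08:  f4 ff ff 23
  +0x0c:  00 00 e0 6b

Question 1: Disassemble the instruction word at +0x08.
call #-12

+0x08: f4 ff ff 23 ⇒ word 0x23fffff4 (little)
  op=0x23fffff4>>25=0x11 ⇒ call (J)
  imm: (w>>0)&0x1ffffff=0x1fffff4 (s25→-12) → #-12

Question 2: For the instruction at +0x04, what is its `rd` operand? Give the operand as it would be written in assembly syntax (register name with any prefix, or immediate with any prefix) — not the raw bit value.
+0x04: 00 00 c8 78 ⇒ word 0x78c80000 (little)
  top 7b → 0x3c → sum [RR]
  [24:21] rd=6 = r6
  [20:17] rs=4 = r4

r6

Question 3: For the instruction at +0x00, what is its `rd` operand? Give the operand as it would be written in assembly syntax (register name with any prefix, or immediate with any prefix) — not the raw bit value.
r2

+0x00: 51 7b 4a bc ⇒ word 0xbc4a7b51 (little)
  top 7b → 0x5e → adi [RI]
  rd: (w>>21)&0xf=0x2 → r2
  imm: (w>>0)&0x1fffff=0xa7b51 → #686929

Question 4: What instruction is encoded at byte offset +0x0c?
[0c] 00 00 e0 6b → 0x6be00000
  top 7b → 0x35 → pop [R]
  rd@[24:21]=0xf ⇒ r15

pop r15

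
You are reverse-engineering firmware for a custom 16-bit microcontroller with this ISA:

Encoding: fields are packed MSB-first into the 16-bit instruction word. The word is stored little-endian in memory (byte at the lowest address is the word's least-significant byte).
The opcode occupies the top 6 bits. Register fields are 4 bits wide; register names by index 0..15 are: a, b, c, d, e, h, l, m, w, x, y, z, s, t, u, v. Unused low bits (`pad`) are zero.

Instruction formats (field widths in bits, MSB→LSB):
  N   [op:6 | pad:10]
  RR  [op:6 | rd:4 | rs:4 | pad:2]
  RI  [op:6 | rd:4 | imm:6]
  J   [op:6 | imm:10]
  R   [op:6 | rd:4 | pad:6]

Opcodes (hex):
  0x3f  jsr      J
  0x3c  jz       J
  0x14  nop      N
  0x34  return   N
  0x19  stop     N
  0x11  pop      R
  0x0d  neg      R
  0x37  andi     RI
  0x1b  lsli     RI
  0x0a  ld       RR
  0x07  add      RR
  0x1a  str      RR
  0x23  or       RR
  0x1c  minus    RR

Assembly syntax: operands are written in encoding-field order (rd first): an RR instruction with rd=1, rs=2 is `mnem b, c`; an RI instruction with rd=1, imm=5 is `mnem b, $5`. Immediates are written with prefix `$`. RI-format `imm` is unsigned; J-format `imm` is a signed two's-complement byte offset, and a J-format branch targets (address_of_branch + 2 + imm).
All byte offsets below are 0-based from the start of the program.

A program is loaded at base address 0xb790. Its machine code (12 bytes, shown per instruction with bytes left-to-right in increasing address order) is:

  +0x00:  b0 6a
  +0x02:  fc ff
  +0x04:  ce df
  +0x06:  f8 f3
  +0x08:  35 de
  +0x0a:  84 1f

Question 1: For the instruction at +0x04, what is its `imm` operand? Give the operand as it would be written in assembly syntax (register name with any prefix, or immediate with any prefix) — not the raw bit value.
$14

[04] ce df → 0xdfce
  op=0xdfce>>10=0x37 ⇒ andi (RI)
  [9:6] rd=15 = v
  [5:0] imm=14 = $14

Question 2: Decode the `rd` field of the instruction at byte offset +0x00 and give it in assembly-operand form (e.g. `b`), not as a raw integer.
y

@+00  little-endian(b0 6a) = 0x6ab0
  opcode bits[15:10]=0x1a: str/RR
  rd: (w>>6)&0xf=0xa → y
  rs: (w>>2)&0xf=0xc → s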